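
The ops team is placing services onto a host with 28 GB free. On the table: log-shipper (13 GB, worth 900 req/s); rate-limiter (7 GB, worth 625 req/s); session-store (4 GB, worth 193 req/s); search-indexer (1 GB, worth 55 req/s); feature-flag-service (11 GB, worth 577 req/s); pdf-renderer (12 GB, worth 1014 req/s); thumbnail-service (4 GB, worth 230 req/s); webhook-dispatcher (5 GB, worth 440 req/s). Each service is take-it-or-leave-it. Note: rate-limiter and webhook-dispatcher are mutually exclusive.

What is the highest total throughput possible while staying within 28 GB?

2117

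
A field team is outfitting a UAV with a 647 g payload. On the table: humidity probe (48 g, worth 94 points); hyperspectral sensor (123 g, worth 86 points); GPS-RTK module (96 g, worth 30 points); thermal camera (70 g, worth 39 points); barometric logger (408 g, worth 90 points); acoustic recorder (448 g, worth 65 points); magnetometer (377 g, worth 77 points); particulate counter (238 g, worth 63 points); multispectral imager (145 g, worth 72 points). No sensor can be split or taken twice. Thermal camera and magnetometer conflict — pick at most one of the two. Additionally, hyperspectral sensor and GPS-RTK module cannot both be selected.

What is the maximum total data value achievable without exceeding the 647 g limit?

354

Best packing: humidity probe + hyperspectral sensor + thermal camera + particulate counter + multispectral imager — 624 g, 354 total.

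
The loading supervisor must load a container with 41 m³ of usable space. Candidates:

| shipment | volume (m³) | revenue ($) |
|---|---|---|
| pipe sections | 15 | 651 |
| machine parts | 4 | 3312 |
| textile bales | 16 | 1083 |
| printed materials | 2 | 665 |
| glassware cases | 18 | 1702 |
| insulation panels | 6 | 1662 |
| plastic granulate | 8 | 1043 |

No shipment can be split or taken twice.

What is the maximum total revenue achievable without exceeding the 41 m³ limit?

Taking machine parts + printed materials + glassware cases + insulation panels + plastic granulate: 38 m³ used, 8384 in revenue.
Next best is machine parts + textile bales + printed materials + insulation panels + plastic granulate at 7765 (36 m³) — short by 619.

8384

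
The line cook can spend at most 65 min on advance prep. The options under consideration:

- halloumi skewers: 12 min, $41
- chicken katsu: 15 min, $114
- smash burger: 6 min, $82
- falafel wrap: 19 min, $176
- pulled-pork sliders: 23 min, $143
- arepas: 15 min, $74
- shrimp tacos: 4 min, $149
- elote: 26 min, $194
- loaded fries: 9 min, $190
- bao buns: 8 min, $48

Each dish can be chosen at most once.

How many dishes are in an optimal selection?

5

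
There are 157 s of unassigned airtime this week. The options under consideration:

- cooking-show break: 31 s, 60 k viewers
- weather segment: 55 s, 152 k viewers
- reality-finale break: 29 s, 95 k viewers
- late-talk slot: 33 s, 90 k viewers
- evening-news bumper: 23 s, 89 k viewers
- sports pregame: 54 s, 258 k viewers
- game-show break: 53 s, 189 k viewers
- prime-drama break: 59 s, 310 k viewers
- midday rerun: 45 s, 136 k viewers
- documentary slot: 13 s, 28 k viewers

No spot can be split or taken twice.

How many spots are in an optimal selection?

The maximum expected reach within 157 s is 691.
reality-finale break + sports pregame + prime-drama break + documentary slot hits 691 at 155 s.
All optima have 4 spots.

4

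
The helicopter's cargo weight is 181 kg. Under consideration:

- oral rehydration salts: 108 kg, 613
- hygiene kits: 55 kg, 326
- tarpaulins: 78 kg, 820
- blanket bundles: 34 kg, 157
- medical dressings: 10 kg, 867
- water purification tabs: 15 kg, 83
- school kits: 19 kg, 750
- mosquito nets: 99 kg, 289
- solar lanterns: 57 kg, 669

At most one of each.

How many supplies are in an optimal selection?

Best achievable people served is 3189.
For example tarpaulins + medical dressings + water purification tabs + school kits + solar lanterns achieves it, using 179 kg.
All optima have 5 supplies.

5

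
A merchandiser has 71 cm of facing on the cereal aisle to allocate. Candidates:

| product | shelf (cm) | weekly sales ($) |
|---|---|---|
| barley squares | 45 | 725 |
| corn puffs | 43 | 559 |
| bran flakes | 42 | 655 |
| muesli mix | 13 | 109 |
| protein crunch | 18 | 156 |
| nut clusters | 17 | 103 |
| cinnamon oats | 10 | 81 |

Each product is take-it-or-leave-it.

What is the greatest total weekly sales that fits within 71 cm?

Taking the top-ratio products first gives barley squares + protein crunch for 881 (63 cm).
Replace protein crunch with muesli mix + cinnamon oats: the trade gains 34 net, giving 915 at 68 cm.
That's the maximum — no swap from here does better than 915.

915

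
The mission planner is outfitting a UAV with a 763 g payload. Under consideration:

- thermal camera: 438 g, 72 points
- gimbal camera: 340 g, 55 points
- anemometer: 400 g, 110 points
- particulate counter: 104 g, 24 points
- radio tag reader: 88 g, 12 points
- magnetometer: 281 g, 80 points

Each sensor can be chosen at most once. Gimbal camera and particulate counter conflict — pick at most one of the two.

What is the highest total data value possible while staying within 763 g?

190

The ratio ordering already packs tightly: anemometer + magnetometer, 681 g, 190.
The closest alternative, gimbal camera + anemometer, reaches only 165.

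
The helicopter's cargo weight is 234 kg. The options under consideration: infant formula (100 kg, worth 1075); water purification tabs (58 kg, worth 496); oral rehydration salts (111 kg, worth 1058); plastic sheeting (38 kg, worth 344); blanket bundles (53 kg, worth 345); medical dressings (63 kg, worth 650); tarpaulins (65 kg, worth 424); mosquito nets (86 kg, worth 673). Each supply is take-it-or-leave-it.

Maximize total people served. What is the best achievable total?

2221

Taking the top-ratio supplies first gives infant formula + plastic sheeting + medical dressings for 2069 (201 kg).
Dropping plastic sheeting frees 38 kg; slotting in water purification tabs (58 kg) lifts the total to 2221 at 221 kg.
Runner-up water purification tabs + oral rehydration salts + medical dressings tops out at 2204.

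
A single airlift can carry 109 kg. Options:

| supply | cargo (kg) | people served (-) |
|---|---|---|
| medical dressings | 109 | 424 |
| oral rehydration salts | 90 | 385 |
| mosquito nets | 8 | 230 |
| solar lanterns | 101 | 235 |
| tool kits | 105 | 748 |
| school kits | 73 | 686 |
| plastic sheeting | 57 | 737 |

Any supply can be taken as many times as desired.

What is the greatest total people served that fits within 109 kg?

2990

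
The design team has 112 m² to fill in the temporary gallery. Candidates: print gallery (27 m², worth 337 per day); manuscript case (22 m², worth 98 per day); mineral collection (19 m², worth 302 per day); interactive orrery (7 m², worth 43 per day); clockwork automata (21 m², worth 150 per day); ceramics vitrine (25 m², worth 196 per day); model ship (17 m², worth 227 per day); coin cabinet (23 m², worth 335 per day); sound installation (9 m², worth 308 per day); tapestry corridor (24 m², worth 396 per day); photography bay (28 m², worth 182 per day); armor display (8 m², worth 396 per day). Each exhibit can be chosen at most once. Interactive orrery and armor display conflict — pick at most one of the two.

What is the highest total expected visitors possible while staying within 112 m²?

2074

Best packing: print gallery + mineral collection + coin cabinet + sound installation + tapestry corridor + armor display — 110 m², 2074 total.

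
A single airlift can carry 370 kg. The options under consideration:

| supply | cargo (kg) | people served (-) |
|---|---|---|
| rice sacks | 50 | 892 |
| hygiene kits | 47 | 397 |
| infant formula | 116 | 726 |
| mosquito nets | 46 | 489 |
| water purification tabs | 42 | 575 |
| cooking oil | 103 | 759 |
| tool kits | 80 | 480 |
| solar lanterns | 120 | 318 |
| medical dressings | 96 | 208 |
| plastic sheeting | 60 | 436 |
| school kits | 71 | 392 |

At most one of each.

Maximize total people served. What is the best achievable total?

3592

A density-first pass picks rice sacks + hygiene kits + mosquito nets + water purification tabs + cooking oil + plastic sheeting — 3548 at 348 kg.
Replace plastic sheeting with tool kits: the trade gains 44 net, giving 3592 at 368 kg.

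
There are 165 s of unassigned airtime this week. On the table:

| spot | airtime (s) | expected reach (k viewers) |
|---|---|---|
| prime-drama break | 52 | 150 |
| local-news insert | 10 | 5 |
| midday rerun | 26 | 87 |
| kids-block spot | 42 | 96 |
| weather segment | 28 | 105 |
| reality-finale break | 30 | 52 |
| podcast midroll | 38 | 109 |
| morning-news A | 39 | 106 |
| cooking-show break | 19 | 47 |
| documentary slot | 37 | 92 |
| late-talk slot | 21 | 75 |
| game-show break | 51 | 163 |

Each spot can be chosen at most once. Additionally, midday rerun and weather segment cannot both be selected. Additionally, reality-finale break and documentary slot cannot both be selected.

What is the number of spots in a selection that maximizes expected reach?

The maximum expected reach within 165 s is 499.
One optimal bundle: weather segment + podcast midroll + cooking-show break + late-talk slot + game-show break (157 s).
Any selection reaching 499 contains exactly 5 spots.

5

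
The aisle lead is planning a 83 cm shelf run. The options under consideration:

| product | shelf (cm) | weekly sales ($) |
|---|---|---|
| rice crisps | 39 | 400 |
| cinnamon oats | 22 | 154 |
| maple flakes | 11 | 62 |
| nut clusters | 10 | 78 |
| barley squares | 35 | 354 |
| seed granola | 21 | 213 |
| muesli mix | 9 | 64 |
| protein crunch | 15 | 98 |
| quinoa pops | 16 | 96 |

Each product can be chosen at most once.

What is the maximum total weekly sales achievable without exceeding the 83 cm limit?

Density check — rice crisps 10.26, seed granola 10.14, barley squares 10.11 are the best per cm.
A density-first pass picks rice crisps + nut clusters + seed granola + muesli mix — 755 at 79 cm.
The 31 cm tied up in nut clusters and seed granola is better spent on barley squares — total rises to 818 (83 cm).
Runner-up rice crisps + cinnamon oats + seed granola tops out at 767.

818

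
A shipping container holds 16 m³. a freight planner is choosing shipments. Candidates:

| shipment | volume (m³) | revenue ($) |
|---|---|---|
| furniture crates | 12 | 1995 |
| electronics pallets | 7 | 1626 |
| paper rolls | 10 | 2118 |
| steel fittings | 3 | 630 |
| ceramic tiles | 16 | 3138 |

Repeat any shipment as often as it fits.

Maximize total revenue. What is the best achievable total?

3516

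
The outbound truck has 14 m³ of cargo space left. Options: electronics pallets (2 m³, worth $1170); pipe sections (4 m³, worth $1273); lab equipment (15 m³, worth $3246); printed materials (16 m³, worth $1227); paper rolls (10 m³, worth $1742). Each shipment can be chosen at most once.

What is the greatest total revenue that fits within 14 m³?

3015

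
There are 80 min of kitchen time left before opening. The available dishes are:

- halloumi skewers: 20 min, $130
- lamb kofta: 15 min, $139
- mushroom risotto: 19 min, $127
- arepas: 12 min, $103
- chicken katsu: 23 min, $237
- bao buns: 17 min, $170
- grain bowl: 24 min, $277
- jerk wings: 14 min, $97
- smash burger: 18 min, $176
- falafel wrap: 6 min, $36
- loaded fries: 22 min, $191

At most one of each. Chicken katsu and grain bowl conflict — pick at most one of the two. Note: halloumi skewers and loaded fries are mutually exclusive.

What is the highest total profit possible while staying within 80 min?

Best packing: lamb kofta + bao buns + grain bowl + smash burger + falafel wrap — 80 min, 798 total.

798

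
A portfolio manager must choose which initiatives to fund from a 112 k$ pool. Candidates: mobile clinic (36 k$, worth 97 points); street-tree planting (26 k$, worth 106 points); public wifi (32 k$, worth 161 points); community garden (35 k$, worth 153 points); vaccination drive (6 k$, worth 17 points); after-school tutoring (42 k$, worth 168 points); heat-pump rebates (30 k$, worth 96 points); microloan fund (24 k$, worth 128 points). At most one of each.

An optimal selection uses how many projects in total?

Best achievable projected impact is 491.
For example street-tree planting + public wifi + heat-pump rebates + microloan fund achieves it, using 112 k$.
All optima have 4 projects.

4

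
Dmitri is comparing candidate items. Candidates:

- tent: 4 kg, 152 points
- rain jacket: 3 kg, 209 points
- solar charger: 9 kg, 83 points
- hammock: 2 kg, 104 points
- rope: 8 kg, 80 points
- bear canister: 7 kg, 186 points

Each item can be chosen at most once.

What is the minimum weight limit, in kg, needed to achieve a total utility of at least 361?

7

Minimise kg subject to total utility ≥ 361.
tent + rain jacket: 361 utility at 7 kg.
No combination under 7 kg hits 361.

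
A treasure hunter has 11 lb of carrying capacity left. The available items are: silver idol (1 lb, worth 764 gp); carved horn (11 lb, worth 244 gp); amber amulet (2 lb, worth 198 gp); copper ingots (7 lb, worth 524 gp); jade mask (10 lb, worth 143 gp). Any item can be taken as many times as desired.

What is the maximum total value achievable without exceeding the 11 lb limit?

By value per lb: silver idol 764.00, amber amulet 99.00, copper ingots 74.86 lead.
11×silver idol uses 11 of the 11 lb and totals 8404.

8404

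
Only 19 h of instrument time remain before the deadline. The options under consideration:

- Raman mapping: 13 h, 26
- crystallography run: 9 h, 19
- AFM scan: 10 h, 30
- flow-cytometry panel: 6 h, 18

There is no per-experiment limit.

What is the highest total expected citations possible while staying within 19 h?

54

Density check — AFM scan 3.00, flow-cytometry panel 3.00, crystallography run 2.11, Raman mapping 2.00 are the best per h.
A density-first pass picks AFM scan + flow-cytometry panel — 48 at 16 h.
Replace AFM scan with 2×flow-cytometry panel: the trade gains 6 net, giving 54 at 18 h.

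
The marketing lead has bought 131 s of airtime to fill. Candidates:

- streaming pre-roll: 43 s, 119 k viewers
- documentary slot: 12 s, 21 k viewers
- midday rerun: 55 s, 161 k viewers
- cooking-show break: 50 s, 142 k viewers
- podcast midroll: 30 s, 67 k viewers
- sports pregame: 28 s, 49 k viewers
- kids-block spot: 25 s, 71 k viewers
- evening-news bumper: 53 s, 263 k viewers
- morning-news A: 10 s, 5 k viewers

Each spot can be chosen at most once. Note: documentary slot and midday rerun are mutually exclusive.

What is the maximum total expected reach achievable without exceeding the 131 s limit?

476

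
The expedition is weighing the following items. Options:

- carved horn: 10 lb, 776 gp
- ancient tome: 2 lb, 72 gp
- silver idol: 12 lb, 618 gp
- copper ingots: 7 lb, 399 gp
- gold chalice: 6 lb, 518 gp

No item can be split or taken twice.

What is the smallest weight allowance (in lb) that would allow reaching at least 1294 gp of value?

Look for the lowest-weight combination reaching 1294.
Taking carved horn + gold chalice gives 1294 (≥ 1294) for 16 lb.
Below 16 lb the best achievable stays under 1294.

16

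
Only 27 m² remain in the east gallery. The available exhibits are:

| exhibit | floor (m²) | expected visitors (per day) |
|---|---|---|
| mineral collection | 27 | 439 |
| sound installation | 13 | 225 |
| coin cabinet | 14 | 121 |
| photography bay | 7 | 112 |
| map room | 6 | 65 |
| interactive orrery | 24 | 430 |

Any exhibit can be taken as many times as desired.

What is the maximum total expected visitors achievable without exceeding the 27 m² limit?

Filling by ratio: interactive orrery for 430, with 3 m² left unused.
The 24 m² tied up in interactive orrery is better spent on 2×sound installation — total rises to 450 (26 m²).

450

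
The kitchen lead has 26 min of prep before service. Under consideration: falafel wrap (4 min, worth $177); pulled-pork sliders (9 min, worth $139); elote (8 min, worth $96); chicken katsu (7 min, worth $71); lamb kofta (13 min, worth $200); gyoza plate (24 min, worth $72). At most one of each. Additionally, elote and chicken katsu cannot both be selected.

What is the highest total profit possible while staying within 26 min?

516

By profit per min: falafel wrap 44.25, pulled-pork sliders 15.44, lamb kofta 15.38, elote 12.00 lead.
Falafel wrap + pulled-pork sliders + lamb kofta uses 26 of the 26 min and totals 516.
An exhaustive check of the 64 subsets confirms 516.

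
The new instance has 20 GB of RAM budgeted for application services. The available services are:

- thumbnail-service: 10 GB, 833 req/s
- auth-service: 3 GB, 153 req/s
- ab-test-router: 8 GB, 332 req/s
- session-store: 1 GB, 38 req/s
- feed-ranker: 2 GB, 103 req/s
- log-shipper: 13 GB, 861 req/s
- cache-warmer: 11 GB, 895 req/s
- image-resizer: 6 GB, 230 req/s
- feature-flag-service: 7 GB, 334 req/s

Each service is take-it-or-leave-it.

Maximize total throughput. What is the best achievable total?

1332

Filling by ratio: thumbnail-service + auth-service + session-store + feed-ranker for 1127, with 4 GB left unused.
But feed-ranker + cache-warmer + feature-flag-service fits in 20 GB and reaches 1332.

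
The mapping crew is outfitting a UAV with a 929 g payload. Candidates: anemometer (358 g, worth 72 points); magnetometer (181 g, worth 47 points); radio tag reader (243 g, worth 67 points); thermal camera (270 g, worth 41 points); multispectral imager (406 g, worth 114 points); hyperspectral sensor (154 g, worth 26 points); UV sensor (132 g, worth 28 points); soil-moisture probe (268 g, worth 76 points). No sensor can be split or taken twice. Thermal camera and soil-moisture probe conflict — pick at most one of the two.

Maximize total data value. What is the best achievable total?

257

By data value per g: soil-moisture probe 0.28, multispectral imager 0.28, radio tag reader 0.28, magnetometer 0.26 lead.
Taking radio tag reader + multispectral imager + soil-moisture probe: 917 g used, 257 in data value.
The closest alternative, magnetometer + multispectral imager + soil-moisture probe, reaches only 237.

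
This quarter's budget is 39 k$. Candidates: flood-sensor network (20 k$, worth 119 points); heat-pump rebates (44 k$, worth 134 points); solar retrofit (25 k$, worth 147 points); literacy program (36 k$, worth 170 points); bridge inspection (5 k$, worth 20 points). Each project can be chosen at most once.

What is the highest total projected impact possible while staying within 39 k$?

170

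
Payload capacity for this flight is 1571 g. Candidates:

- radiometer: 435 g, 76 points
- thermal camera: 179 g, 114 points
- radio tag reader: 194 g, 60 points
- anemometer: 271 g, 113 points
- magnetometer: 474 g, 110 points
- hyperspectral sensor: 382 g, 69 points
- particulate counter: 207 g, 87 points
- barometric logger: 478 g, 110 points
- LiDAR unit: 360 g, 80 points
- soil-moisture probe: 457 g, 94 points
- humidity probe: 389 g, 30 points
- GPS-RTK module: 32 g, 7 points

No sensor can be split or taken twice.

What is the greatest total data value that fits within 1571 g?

511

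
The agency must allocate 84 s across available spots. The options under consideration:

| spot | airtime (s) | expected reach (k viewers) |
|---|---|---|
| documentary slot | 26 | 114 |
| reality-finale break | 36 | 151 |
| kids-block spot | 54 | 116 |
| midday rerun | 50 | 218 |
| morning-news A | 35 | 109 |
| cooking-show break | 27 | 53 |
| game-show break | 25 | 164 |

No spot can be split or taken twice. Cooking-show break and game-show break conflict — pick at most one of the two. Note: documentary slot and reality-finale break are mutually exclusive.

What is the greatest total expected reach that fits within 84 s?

382

Midday rerun + game-show break uses 75 of the 84 s and totals 382.
The closest alternative, documentary slot + midday rerun, reaches only 332.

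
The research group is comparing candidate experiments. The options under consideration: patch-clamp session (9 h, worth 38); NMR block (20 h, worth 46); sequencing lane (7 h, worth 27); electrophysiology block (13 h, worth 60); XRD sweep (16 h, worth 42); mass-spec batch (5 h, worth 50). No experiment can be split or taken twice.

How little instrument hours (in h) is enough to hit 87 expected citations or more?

14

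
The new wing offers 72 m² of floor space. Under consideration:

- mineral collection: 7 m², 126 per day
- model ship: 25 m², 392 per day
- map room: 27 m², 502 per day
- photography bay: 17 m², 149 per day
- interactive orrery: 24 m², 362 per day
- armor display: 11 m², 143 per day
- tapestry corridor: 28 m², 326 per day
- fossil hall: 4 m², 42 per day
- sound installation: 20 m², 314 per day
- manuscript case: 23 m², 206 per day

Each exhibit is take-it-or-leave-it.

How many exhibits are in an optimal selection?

3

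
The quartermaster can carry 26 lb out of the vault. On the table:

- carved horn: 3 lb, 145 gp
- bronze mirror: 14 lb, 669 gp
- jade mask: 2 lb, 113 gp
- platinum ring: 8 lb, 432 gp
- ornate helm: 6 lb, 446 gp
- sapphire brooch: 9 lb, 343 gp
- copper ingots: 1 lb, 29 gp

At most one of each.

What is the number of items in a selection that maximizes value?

Best achievable value is 1402.
One optimal bundle: carved horn + bronze mirror + jade mask + ornate helm + copper ingots (26 lb).
Any selection reaching 1402 contains exactly 5 items.

5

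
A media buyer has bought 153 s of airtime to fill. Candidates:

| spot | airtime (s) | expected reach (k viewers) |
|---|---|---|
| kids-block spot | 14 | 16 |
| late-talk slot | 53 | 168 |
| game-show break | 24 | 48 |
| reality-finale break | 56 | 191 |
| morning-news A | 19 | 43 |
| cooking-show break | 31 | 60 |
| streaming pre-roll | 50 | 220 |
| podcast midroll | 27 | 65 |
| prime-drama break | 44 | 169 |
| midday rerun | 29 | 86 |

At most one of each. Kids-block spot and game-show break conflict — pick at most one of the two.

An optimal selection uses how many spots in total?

Optimal total is 580.
reality-finale break + streaming pre-roll + prime-drama break hits 580 at 150 s.
Any selection reaching 580 contains exactly 3 spots.

3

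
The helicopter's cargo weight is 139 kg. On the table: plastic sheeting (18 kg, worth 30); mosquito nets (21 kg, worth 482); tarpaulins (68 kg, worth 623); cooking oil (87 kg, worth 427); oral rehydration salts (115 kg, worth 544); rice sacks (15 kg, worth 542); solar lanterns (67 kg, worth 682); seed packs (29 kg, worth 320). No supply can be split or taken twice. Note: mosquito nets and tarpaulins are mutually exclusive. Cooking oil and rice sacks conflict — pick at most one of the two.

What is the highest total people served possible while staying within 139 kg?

2026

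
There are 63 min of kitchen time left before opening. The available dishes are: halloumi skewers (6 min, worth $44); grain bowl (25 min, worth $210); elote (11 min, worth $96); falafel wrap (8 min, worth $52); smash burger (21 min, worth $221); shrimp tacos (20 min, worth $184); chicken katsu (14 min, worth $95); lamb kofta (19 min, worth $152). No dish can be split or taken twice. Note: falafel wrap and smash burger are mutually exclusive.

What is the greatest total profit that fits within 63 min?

Density check — smash burger 10.52, shrimp tacos 9.20, elote 8.73 are the best per min.
Greedy by ratio would take halloumi skewers + elote + smash burger + shrimp tacos: 58 min used, total 545.
Dropping shrimp tacos frees 20 min; slotting in grain bowl (25 min) lifts the total to 571 at 63 min.
No other feasible combination exceeds 571.

571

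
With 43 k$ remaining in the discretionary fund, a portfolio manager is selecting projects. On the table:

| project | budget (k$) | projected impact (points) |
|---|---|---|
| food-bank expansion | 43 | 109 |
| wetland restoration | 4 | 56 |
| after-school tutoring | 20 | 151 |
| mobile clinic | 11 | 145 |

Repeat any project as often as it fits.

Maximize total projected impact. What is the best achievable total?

A density-first pass picks 10×wetland restoration — 560 at 40 k$.
The 8 k$ tied up in 2×wetland restoration is better spent on mobile clinic — total rises to 593 (43 k$).
Nothing else within 43 k$ beats 593.

593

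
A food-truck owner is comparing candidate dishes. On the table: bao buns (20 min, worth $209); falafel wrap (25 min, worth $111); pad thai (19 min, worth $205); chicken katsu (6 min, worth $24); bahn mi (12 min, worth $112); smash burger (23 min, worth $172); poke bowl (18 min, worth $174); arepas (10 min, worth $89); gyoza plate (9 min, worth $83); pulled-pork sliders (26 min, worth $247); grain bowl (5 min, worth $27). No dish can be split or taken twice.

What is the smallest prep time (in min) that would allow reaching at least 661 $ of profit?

Minimise min subject to total profit ≥ 661.
bao buns + pad thai + pulled-pork sliders reaches 661 using 65 min.
Below 65 min the best achievable stays under 661.

65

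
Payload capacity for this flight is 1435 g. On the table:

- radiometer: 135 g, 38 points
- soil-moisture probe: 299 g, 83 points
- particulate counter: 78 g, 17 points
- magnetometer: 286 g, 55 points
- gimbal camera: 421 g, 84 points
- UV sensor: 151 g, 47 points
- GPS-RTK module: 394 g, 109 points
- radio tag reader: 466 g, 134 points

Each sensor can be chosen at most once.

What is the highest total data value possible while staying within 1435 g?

390

Density check — UV sensor 0.31, radio tag reader 0.29, radiometer 0.28, soil-moisture probe 0.28 are the best per g.
Taking the top-ratio sensors first gives radiometer + soil-moisture probe + particulate counter + magnetometer + UV sensor + radio tag reader for 374 (1415 g).
The 421 g tied up in radiometer and magnetometer is better spent on GPS-RTK module — total rises to 390 (1388 g).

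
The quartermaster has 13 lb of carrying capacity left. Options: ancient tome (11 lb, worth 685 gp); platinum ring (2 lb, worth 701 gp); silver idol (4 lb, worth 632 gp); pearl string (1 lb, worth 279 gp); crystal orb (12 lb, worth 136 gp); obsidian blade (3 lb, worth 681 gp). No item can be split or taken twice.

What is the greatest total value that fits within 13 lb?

Best packing: platinum ring + silver idol + pearl string + obsidian blade — 10 lb, 2293 total.
An exhaustive check of the 64 subsets confirms 2293.

2293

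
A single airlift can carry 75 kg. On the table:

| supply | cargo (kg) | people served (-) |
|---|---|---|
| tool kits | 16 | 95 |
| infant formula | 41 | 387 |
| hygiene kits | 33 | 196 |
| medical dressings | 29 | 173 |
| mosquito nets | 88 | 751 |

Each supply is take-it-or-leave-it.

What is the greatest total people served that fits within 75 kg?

583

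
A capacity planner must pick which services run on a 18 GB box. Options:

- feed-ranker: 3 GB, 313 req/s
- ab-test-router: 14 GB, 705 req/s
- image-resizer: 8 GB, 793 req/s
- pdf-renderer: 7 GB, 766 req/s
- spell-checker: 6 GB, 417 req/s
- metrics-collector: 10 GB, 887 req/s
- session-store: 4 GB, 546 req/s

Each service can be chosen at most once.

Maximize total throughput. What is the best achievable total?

The ratio heuristic lands on feed-ranker + pdf-renderer + session-store (1625) but leaves 4 GB idle.
Replace session-store with image-resizer: the trade gains 247 net, giving 1872 at 18 GB.

1872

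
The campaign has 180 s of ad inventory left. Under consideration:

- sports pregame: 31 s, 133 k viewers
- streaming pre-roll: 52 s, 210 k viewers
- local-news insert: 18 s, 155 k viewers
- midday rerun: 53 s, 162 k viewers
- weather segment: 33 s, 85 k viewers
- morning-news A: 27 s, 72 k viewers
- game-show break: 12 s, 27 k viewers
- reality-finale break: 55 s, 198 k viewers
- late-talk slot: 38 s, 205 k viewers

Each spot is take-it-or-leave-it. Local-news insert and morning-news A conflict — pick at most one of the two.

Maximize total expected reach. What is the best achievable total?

795

Streaming pre-roll + local-news insert + game-show break + reality-finale break + late-talk slot uses 175 of the 180 s and totals 795.
That's the maximum — no feasible swap from here does better than 795.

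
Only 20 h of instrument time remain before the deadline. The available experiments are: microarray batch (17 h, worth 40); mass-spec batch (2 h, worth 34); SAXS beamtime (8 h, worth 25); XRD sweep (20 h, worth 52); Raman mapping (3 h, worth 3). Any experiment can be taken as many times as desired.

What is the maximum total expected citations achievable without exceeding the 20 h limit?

340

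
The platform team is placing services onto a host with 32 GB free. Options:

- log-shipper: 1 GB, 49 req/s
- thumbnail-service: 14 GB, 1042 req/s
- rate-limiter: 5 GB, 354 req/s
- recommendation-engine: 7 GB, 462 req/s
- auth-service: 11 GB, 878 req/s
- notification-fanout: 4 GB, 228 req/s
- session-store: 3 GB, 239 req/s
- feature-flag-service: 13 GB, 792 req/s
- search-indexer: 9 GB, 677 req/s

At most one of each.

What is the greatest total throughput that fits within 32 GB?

2387

Ranking by ratio (throughput/GB): auth-service 79.82, session-store 79.67, search-indexer 75.22, thumbnail-service 74.43.
Greedy by ratio would take rate-limiter + auth-service + notification-fanout + session-store + search-indexer: 32 GB used, total 2376.
Dropping rate-limiter and search-indexer frees 14 GB; slotting in thumbnail-service (14 GB) lifts the total to 2387 at 32 GB.
Runner-up thumbnail-service + recommendation-engine + auth-service tops out at 2382.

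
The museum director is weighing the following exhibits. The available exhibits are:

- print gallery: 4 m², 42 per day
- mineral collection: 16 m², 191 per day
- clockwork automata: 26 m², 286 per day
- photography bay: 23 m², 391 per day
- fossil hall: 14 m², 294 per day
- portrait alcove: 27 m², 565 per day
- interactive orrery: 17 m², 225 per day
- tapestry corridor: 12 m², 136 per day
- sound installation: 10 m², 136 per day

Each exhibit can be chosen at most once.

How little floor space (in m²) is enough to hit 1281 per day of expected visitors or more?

Need the lightest bundle worth ≥ 1281.
print gallery + photography bay + fossil hall + portrait alcove reaches 1292 using 68 m².
No combination under 68 m² hits 1281.

68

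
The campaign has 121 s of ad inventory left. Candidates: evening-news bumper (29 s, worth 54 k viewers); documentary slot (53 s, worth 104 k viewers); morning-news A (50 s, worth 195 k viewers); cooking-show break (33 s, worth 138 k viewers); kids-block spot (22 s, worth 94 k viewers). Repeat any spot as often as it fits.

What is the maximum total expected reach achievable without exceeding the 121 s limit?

514

Taking the top-ratio spots first gives 5×kids-block spot for 470 (110 s).
Dropping kids-block spot frees 22 s; slotting in cooking-show break (33 s) lifts the total to 514 at 121 s.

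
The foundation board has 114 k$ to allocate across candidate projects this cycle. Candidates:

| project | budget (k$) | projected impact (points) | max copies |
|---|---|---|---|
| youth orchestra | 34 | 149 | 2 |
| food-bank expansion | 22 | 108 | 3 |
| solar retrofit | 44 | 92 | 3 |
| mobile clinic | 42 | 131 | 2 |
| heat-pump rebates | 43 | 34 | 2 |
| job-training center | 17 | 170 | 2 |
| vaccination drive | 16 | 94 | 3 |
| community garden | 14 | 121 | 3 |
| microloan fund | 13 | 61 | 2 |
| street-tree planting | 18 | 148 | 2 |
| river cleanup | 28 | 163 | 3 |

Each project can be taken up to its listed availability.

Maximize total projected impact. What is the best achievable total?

999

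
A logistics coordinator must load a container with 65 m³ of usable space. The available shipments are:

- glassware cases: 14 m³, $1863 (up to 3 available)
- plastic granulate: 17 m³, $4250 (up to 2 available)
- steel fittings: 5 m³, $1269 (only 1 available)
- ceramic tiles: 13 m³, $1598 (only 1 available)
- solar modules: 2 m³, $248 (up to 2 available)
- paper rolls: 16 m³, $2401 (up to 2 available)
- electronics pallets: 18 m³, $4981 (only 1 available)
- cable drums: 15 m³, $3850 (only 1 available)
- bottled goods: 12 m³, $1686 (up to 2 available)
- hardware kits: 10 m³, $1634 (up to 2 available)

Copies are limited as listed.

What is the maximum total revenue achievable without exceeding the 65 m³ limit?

15984

The ratio ordering already packs tightly: plastic granulate + steel fittings + electronics pallets + cable drums + hardware kits, 65 m³, 15984.
No other feasible combination exceeds 15984.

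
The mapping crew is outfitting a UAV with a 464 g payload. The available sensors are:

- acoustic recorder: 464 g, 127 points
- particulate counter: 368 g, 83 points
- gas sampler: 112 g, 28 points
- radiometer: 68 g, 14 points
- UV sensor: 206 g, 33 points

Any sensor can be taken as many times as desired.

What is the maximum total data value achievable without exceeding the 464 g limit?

Taking acoustic recorder: 464 g used, 127 in data value.
That's the maximum — no swap from here does better than 127.

127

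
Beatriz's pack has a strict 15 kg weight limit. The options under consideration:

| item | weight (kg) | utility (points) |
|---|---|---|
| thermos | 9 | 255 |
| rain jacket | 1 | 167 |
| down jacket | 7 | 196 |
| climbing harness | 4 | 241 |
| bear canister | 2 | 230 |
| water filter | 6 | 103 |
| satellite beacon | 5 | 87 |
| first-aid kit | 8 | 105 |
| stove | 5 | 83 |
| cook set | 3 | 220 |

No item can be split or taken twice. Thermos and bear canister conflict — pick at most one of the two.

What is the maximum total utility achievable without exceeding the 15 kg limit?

The ratio ordering already packs tightly: rain jacket + climbing harness + bear canister + satellite beacon + cook set, 15 kg, 945.
Nothing else feasible within 15 kg beats 945.

945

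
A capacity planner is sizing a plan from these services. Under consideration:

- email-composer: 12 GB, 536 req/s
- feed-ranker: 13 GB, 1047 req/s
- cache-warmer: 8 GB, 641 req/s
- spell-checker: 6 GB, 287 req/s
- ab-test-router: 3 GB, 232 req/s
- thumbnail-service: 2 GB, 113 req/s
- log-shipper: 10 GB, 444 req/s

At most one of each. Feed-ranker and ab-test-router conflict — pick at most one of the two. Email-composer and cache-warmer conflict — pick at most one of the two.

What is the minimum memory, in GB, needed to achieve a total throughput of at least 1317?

Look for the lowest-memory combination reaching 1317.
feed-ranker + spell-checker: 1334 throughput at 19 GB.
Below 19 GB the best achievable stays under 1317.

19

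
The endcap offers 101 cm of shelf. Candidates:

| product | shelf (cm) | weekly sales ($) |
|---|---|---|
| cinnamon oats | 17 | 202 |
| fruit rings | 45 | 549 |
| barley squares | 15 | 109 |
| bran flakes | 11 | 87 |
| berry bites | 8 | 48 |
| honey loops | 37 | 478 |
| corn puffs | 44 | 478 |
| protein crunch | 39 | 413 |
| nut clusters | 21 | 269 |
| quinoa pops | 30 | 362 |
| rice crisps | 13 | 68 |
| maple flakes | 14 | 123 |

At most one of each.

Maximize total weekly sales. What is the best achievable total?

1229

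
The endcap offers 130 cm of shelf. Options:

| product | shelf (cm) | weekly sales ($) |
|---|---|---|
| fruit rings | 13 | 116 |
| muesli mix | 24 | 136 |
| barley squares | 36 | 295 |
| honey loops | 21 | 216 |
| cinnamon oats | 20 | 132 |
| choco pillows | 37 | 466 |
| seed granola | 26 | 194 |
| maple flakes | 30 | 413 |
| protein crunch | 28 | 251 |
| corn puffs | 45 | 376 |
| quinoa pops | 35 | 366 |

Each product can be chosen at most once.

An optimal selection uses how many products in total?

Optimal total is 1496.
For example choco pillows + maple flakes + protein crunch + quinoa pops achieves it, using 130 cm.
All optima have 4 products.

4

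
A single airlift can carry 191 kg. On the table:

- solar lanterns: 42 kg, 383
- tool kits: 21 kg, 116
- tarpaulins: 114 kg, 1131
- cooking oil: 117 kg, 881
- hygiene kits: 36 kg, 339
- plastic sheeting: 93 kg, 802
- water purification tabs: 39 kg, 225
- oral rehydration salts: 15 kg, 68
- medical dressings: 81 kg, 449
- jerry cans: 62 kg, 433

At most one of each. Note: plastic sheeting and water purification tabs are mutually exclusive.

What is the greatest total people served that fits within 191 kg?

1695

Taking tarpaulins + hygiene kits + water purification tabs: 189 kg used, 1695 in people served.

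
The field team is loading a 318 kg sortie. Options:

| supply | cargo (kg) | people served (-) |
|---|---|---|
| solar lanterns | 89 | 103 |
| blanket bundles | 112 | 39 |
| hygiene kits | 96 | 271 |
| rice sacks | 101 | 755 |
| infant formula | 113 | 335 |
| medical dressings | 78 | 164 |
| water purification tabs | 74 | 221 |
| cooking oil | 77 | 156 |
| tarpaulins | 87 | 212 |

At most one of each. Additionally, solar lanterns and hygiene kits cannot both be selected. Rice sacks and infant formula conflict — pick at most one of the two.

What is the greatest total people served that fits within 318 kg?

Taking hygiene kits + rice sacks + water purification tabs: 271 kg used, 1247 in people served.
The closest alternative, hygiene kits + rice sacks + tarpaulins, reaches only 1238.

1247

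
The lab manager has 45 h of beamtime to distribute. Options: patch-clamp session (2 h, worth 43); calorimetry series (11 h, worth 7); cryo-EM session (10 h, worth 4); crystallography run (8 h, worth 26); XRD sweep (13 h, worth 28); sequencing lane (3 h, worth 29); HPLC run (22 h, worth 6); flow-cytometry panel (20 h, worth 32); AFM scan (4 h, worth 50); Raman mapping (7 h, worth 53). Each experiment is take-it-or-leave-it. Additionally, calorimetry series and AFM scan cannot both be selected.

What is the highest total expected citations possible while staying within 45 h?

233

Greedy by ratio would take patch-clamp session + crystallography run + XRD sweep + sequencing lane + AFM scan + Raman mapping: 37 h used, total 229.
Dropping XRD sweep frees 13 h; slotting in flow-cytometry panel (20 h) lifts the total to 233 at 44 h.
The closest alternative, patch-clamp session + crystallography run + XRD sweep + sequencing lane + AFM scan + Raman mapping, reaches only 229.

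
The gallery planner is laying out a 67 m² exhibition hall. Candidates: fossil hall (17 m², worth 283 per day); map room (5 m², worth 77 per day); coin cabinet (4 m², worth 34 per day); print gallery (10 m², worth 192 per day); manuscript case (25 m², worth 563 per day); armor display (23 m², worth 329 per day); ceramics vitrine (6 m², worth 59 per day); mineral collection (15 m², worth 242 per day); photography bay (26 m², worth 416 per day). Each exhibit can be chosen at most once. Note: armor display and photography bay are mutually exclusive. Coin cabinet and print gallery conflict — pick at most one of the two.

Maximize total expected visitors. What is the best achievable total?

1280

Fossil hall + print gallery + manuscript case + mineral collection uses 67 of the 67 m² and totals 1280.
No other feasible combination exceeds 1280.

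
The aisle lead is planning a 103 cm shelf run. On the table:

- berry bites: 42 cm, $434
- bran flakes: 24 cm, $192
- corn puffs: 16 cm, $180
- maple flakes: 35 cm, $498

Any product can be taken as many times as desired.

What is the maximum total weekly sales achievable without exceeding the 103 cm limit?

1356

The ratio ordering already packs tightly: 2×corn puffs + 2×maple flakes, 102 cm, 1356.
No other feasible combination exceeds 1356.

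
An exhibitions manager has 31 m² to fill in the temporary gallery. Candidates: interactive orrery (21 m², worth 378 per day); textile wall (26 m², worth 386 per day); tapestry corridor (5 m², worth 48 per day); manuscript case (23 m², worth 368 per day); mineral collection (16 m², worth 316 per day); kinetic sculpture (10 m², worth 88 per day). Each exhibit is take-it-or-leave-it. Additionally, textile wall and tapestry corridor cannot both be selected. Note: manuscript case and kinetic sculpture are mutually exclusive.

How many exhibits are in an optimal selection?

2

Best achievable expected visitors is 466.
For example interactive orrery + kinetic sculpture achieves it, using 31 m².
All optima have 2 exhibits.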